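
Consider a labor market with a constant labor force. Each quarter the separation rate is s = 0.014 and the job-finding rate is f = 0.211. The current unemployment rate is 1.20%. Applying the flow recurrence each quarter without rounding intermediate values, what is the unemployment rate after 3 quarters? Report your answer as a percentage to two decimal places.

Unemployment rate after three quarters ≈ 3.88%.

With a fixed labor force, u_{t+1} = u_t + s·(1−u_t) − f·u_t = u_t·(1−s−f) + s.
Here 1−s−f = 0.775 and s = 0.014.
u_1 = 0.012000 × 0.775 + 0.014 = 0.023300.
u_2 = 0.023300 × 0.775 + 0.014 = 0.032058.
u_3 = 0.032058 × 0.775 + 0.014 = 0.038845.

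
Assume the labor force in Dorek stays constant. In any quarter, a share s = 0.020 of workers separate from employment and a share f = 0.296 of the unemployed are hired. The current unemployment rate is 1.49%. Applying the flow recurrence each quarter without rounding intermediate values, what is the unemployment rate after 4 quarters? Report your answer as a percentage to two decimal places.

With a fixed labor force, u_{t+1} = u_t + s·(1−u_t) − f·u_t = u_t·(1−s−f) + s.
Here 1−s−f = 0.684 and s = 0.020.
u_1 = 0.014900 × 0.684 + 0.020 = 0.030192.
u_2 = 0.030192 × 0.684 + 0.020 = 0.040651.
u_3 = 0.040651 × 0.684 + 0.020 = 0.047805.
u_4 = 0.047805 × 0.684 + 0.020 = 0.052699.

Unemployment rate after four quarters ≈ 5.27%.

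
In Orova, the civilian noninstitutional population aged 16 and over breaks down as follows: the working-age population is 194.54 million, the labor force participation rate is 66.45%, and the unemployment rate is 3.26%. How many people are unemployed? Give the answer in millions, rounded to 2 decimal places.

About 4.21 million are unemployed.

Labor force = 0.6645 × 194.54 = 129.27 million.
Unemployed = 0.0326 × 129.27 ≈ 4.21 million.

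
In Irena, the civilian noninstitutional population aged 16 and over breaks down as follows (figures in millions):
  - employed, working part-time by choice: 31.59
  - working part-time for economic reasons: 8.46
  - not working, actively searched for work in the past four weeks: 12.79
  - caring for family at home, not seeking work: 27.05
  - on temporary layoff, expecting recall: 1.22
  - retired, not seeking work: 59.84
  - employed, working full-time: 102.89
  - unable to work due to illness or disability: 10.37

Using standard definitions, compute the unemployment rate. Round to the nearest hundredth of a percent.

Employed = 31.59 + 8.46 + 102.89 = 142.94 million (anyone who worked, including part-time for economic reasons, counts as employed).
Unemployed = 12.79 + 1.22 = 14.01 million (jobless and actively searching, or on temporary layoff).
Labor force = 142.94 + 14.01 = 156.95 million.
Unemployment rate = 14.01 / 156.95 = 8.93%.

Unemployment rate ≈ 8.93%.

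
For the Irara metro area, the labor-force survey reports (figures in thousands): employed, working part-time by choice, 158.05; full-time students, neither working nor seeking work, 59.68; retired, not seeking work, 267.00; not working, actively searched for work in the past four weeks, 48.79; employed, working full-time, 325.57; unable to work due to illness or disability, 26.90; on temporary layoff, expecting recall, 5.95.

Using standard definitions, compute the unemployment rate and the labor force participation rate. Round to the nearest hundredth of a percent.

Employed = 158.05 + 325.57 = 483.62 thousand.
Unemployed = 48.79 + 5.95 = 54.74 thousand (jobless and actively searching, or on temporary layoff).
Labor force = 483.62 + 54.74 = 538.36 thousand.
Not in labor force = 59.68 + 267.00 + 26.90 = 353.58 thousand (those not working and not actively searching are outside the labor force).
Civilian working-age population = 538.36 + 353.58 = 891.94 thousand.
Unemployment rate = 54.74 / 538.36 = 10.17%.
Labor force participation rate = 538.36 / 891.94 = 60.36%.

Unemployment rate ≈ 10.17%; labor force participation rate ≈ 60.36%.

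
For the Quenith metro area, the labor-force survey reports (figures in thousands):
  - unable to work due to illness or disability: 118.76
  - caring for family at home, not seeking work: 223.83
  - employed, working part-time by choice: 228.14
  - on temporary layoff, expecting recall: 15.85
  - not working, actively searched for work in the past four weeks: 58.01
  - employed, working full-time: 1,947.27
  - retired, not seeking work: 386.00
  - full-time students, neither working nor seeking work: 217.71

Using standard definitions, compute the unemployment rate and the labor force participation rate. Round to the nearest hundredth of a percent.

Employed = 228.14 + 1,947.27 = 2,175.41 thousand.
Unemployed = 15.85 + 58.01 = 73.86 thousand (jobless and actively searching, or on temporary layoff).
Labor force = 2,175.41 + 73.86 = 2,249.27 thousand.
Not in labor force = 118.76 + 223.83 + 386.00 + 217.71 = 946.30 thousand (those not working and not actively searching are outside the labor force).
Civilian working-age population = 2,249.27 + 946.30 = 3,195.57 thousand.
Unemployment rate = 73.86 / 2,249.27 = 3.28%.
Labor force participation rate = 2,249.27 / 3,195.57 = 70.39%.

Unemployment rate ≈ 3.28%; labor force participation rate ≈ 70.39%.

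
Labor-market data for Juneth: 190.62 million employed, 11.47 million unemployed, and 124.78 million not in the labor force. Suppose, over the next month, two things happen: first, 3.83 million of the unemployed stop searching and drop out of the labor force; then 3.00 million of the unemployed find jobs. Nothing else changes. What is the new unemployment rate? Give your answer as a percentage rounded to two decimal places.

Initially, labor force = 190.62 + 11.47 = 202.09 million, so u = 11.47/202.09 = 5.68%.
After the first change, unemployed and labor force both fall by 3.83 → E = 190.62, U = 7.64, labor force = 198.26 million.
After the second change, unemployed falls and employed rises by 3.00; labor force unchanged → E = 193.62, U = 4.64, labor force = 198.26 million.
New unemployment rate = 4.64 / 198.26 = 2.34%.

New unemployment rate ≈ 2.34%.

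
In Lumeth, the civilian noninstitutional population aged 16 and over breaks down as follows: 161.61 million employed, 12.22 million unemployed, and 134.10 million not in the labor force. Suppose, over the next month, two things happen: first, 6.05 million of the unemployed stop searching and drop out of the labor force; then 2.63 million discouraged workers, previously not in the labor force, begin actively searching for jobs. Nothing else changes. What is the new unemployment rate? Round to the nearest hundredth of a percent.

Initially, labor force = 161.61 + 12.22 = 173.83 million, so u = 12.22/173.83 = 7.03%.
After the first change, unemployed and labor force both fall by 6.05 → E = 161.61, U = 6.17, labor force = 167.78 million.
After the second change, unemployed and labor force both rise by 2.63 → E = 161.61, U = 8.80, labor force = 170.41 million.
New unemployment rate = 8.80 / 170.41 = 5.16%.

New unemployment rate ≈ 5.16%.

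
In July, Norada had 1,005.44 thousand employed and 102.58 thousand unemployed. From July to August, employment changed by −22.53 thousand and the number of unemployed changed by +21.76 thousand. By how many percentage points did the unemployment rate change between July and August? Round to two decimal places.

The unemployment rate changed by +1.97 percentage points.

July: labor force = 1,005.44 + 102.58 = 1,108.02; u = 102.58/1,108.02 = 9.26%.
August: labor force = 982.91 + 124.34 = 1,107.25; u = 124.34/1,107.25 = 11.23%.
Change = 11.23% − 9.26% = +1.97 pp.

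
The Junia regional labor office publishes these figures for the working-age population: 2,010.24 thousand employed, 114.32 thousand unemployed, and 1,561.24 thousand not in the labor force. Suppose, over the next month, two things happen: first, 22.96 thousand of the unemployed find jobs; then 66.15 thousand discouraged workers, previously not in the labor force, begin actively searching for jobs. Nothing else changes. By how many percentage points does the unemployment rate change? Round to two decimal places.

The unemployment rate changes by +1.81 percentage points.

Initially, labor force = 2,010.24 + 114.32 = 2,124.56 thousand, so u = 114.32/2,124.56 = 5.38%.
After the first change, unemployed falls and employed rises by 22.96; labor force unchanged → E = 2,033.20, U = 91.36, labor force = 2,124.56 thousand.
After the second change, unemployed and labor force both rise by 66.15 → E = 2,033.20, U = 157.51, labor force = 2,190.71 thousand.
New unemployment rate = 157.51 / 2,190.71 = 7.19%.
Change = 7.19% − 5.38% = +1.81 percentage points.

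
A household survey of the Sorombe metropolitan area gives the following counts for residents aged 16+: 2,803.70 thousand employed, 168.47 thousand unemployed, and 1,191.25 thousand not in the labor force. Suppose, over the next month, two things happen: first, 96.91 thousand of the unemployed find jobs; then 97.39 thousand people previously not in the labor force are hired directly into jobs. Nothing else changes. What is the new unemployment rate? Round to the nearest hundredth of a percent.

New unemployment rate ≈ 2.33%.

Initially, labor force = 2,803.70 + 168.47 = 2,972.17 thousand, so u = 168.47/2,972.17 = 5.67%.
After the first change, unemployed falls and employed rises by 96.91; labor force unchanged → E = 2,900.61, U = 71.56, labor force = 2,972.17 thousand.
After the second change, employed and labor force both rise by 97.39; unemployed unchanged → E = 2,998.00, U = 71.56, labor force = 3,069.56 thousand.
New unemployment rate = 71.56 / 3,069.56 = 2.33%.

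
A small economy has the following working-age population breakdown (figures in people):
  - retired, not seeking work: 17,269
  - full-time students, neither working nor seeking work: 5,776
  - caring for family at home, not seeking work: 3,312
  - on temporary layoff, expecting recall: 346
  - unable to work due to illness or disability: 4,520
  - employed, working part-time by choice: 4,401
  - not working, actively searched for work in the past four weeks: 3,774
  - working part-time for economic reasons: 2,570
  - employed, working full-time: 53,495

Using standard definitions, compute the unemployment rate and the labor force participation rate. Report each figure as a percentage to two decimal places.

Unemployment rate ≈ 6.38%; labor force participation rate ≈ 67.66%.

Employed = 4,401 + 2,570 + 53,495 = 60,466 (anyone who worked, including part-time for economic reasons, counts as employed).
Unemployed = 346 + 3,774 = 4,120 (jobless and actively searching, or on temporary layoff).
Labor force = 60,466 + 4,120 = 64,586.
Not in labor force = 17,269 + 5,776 + 3,312 + 4,520 = 30,877 (those not working and not actively searching are outside the labor force).
Civilian working-age population = 64,586 + 30,877 = 95,463.
Unemployment rate = 4,120 / 64,586 = 6.38%.
Labor force participation rate = 64,586 / 95,463 = 67.66%.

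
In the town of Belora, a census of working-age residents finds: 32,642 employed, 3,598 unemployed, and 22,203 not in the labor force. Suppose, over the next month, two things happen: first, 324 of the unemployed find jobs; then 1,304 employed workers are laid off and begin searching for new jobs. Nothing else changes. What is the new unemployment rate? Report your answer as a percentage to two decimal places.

Initially, labor force = 32,642 + 3,598 = 36,240, so u = 3,598/36,240 = 9.93%.
After the first change, unemployed falls and employed rises by 324; labor force unchanged → E = 32,966, U = 3,274, labor force = 36,240.
After the second change, employed falls and unemployed rises by 1,304; labor force unchanged → E = 31,662, U = 4,578, labor force = 36,240.
New unemployment rate = 4,578 / 36,240 = 12.63%.

New unemployment rate ≈ 12.63%.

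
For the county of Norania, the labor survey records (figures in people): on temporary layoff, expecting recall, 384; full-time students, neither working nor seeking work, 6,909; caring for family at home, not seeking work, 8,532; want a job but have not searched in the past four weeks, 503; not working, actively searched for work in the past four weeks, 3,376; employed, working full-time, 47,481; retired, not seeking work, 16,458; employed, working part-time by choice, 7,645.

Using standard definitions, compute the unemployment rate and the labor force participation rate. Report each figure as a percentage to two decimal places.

Unemployment rate ≈ 6.39%; labor force participation rate ≈ 64.51%.

Employed = 47,481 + 7,645 = 55,126.
Unemployed = 384 + 3,376 = 3,760 (jobless and actively searching, or on temporary layoff).
Labor force = 55,126 + 3,760 = 58,886.
Not in labor force = 6,909 + 8,532 + 503 + 16,458 = 32,402 (those not working and not actively searching are outside the labor force — including those who want a job but have given up searching).
Civilian working-age population = 58,886 + 32,402 = 91,288.
Unemployment rate = 3,760 / 58,886 = 6.39%.
Labor force participation rate = 58,886 / 91,288 = 64.51%.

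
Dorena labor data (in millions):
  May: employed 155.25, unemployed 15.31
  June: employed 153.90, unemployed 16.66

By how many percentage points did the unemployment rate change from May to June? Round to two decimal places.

May: labor force = 155.25 + 15.31 = 170.56; u = 15.31/170.56 = 8.98%.
June: labor force = 153.90 + 16.66 = 170.56; u = 16.66/170.56 = 9.77%.
Change = 9.77% − 8.98% = +0.79 pp.

The unemployment rate changed by +0.79 percentage points.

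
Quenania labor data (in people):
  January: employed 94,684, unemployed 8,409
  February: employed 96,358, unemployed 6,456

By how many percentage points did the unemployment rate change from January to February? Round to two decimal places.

The unemployment rate changed by −1.88 percentage points.

January: labor force = 94,684 + 8,409 = 103,093; u = 8,409/103,093 = 8.16%.
February: labor force = 96,358 + 6,456 = 102,814; u = 6,456/102,814 = 6.28%.
Change = 6.28% − 8.16% = −1.88 pp.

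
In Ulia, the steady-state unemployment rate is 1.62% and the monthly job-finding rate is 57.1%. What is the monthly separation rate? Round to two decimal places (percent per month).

From u* = s/(s+f): s = u·f/(1−u).
s = 0.0162 × 57.1 / (1 − 0.0162) = 0.9250 / 0.9838 ≈ 0.94% per month.

Separation rate ≈ 0.94% per month.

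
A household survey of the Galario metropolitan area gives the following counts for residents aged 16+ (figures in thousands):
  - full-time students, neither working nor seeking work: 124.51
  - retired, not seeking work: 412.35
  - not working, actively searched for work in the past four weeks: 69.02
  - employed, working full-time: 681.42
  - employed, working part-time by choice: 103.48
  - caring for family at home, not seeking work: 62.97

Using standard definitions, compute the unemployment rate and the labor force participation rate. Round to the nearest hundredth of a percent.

Unemployment rate ≈ 8.08%; labor force participation rate ≈ 58.74%.

Employed = 681.42 + 103.48 = 784.90 thousand.
Unemployed = 69.02 thousand.
Labor force = 784.90 + 69.02 = 853.92 thousand.
Not in labor force = 124.51 + 412.35 + 62.97 = 599.83 thousand (those not working and not actively searching are outside the labor force).
Civilian working-age population = 853.92 + 599.83 = 1,453.75 thousand.
Unemployment rate = 69.02 / 853.92 = 8.08%.
Labor force participation rate = 853.92 / 1,453.75 = 58.74%.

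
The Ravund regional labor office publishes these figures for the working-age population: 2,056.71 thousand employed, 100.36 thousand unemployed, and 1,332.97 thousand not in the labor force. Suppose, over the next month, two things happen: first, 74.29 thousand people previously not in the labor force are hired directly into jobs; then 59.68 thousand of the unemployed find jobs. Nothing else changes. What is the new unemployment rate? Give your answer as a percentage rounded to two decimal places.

New unemployment rate ≈ 1.82%.

Initially, labor force = 2,056.71 + 100.36 = 2,157.07 thousand, so u = 100.36/2,157.07 = 4.65%.
After the first change, employed and labor force both rise by 74.29; unemployed unchanged → E = 2,131.00, U = 100.36, labor force = 2,231.36 thousand.
After the second change, unemployed falls and employed rises by 59.68; labor force unchanged → E = 2,190.68, U = 40.68, labor force = 2,231.36 thousand.
New unemployment rate = 40.68 / 2,231.36 = 1.82%.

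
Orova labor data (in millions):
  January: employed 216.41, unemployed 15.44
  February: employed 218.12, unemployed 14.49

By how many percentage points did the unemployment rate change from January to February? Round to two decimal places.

January: labor force = 216.41 + 15.44 = 231.85; u = 15.44/231.85 = 6.66%.
February: labor force = 218.12 + 14.49 = 232.61; u = 14.49/232.61 = 6.23%.
Change = 6.23% − 6.66% = −0.43 pp.

The unemployment rate changed by −0.43 percentage points.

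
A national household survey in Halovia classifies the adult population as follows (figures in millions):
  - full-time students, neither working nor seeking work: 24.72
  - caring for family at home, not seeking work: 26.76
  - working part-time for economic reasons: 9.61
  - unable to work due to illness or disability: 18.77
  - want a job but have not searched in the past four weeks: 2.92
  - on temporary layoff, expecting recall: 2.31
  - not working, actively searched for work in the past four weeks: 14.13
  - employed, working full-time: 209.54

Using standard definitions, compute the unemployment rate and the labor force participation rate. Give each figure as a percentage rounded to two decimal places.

Employed = 9.61 + 209.54 = 219.15 million (anyone who worked, including part-time for economic reasons, counts as employed).
Unemployed = 2.31 + 14.13 = 16.44 million (jobless and actively searching, or on temporary layoff).
Labor force = 219.15 + 16.44 = 235.59 million.
Not in labor force = 24.72 + 26.76 + 18.77 + 2.92 = 73.17 million (those not working and not actively searching are outside the labor force — including those who want a job but have given up searching).
Civilian working-age population = 235.59 + 73.17 = 308.76 million.
Unemployment rate = 16.44 / 235.59 = 6.98%.
Labor force participation rate = 235.59 / 308.76 = 76.30%.

Unemployment rate ≈ 6.98%; labor force participation rate ≈ 76.30%.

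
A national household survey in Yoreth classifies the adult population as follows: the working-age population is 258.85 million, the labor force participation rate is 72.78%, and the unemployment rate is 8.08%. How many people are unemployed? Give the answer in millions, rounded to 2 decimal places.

Labor force = 0.7278 × 258.85 = 188.39 million.
Unemployed = 0.0808 × 188.39 ≈ 15.22 million.

About 15.22 million are unemployed.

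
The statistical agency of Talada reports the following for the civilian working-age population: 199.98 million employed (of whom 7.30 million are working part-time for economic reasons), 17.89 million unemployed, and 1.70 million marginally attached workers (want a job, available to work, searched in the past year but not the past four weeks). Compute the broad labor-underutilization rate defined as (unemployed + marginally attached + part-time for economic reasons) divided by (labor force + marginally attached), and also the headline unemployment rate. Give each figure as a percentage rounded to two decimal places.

Labor force = 199.98 + 17.89 = 217.87 million.
Numerator = 17.89 + 1.70 + 7.30 = 26.89 million.
Denominator = 217.87 + 1.70 = 219.57 million.
Broad rate = 26.89 / 219.57 = 12.25%.
Headline unemployment rate = 17.89 / 217.87 = 8.21%.

Broad underutilization rate ≈ 12.25%; headline unemployment rate ≈ 8.21%.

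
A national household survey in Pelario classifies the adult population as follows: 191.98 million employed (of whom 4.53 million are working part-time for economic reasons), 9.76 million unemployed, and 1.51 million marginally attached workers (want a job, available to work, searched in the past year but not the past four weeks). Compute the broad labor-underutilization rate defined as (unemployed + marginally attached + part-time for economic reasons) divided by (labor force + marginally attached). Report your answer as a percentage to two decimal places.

Broad underutilization rate ≈ 7.77%.

Labor force = 191.98 + 9.76 = 201.74 million.
Numerator = 9.76 + 1.51 + 4.53 = 15.80 million.
Denominator = 201.74 + 1.51 = 203.25 million.
Broad rate = 15.80 / 203.25 = 7.77%.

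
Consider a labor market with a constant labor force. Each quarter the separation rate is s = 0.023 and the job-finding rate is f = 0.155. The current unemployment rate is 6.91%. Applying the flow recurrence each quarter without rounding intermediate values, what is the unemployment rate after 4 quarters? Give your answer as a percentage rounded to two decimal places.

With a fixed labor force, u_{t+1} = u_t + s·(1−u_t) − f·u_t = u_t·(1−s−f) + s.
Here 1−s−f = 0.822 and s = 0.023.
u_1 = 0.069100 × 0.822 + 0.023 = 0.079800.
u_2 = 0.079800 × 0.822 + 0.023 = 0.088596.
u_3 = 0.088596 × 0.822 + 0.023 = 0.095826.
u_4 = 0.095826 × 0.822 + 0.023 = 0.101769.

Unemployment rate after four quarters ≈ 10.18%.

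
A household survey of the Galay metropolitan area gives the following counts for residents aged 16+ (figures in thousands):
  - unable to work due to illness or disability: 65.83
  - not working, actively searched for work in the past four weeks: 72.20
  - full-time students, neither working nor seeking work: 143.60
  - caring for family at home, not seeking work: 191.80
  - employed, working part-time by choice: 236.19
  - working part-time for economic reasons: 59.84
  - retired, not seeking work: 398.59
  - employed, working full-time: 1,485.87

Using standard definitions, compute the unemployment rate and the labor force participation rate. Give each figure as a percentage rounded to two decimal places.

Employed = 236.19 + 59.84 + 1,485.87 = 1,781.90 thousand (anyone who worked, including part-time for economic reasons, counts as employed).
Unemployed = 72.20 thousand.
Labor force = 1,781.90 + 72.20 = 1,854.10 thousand.
Not in labor force = 65.83 + 143.60 + 191.80 + 398.59 = 799.82 thousand (those not working and not actively searching are outside the labor force).
Civilian working-age population = 1,854.10 + 799.82 = 2,653.92 thousand.
Unemployment rate = 72.20 / 1,854.10 = 3.89%.
Labor force participation rate = 1,854.10 / 2,653.92 = 69.86%.

Unemployment rate ≈ 3.89%; labor force participation rate ≈ 69.86%.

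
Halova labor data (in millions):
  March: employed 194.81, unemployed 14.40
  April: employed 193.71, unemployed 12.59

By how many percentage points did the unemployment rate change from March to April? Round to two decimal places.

March: labor force = 194.81 + 14.40 = 209.21; u = 14.40/209.21 = 6.88%.
April: labor force = 193.71 + 12.59 = 206.30; u = 12.59/206.30 = 6.10%.
Change = 6.10% − 6.88% = −0.78 pp.

The unemployment rate changed by −0.78 percentage points.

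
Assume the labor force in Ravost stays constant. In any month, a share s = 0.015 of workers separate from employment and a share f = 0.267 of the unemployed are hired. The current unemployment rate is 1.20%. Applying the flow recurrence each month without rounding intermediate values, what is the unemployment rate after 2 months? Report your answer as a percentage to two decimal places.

Unemployment rate after two months ≈ 3.20%.

With a fixed labor force, u_{t+1} = u_t + s·(1−u_t) − f·u_t = u_t·(1−s−f) + s.
Here 1−s−f = 0.718 and s = 0.015.
u_1 = 0.012000 × 0.718 + 0.015 = 0.023616.
u_2 = 0.023616 × 0.718 + 0.015 = 0.031956.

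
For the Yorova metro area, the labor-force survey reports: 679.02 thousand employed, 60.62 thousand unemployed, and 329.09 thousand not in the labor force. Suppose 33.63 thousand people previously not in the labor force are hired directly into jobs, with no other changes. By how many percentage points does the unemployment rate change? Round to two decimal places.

The unemployment rate changes by −0.36 percentage points.

Initially, labor force = 679.02 + 60.62 = 739.64 thousand, so u = 60.62/739.64 = 8.20%.
After the change, employed and labor force both rise by 33.63; unemployed unchanged → E = 712.65, U = 60.62, labor force = 773.27 thousand.
New unemployment rate = 60.62 / 773.27 = 7.84%.
Change = 7.84% − 8.20% = −0.36 percentage points.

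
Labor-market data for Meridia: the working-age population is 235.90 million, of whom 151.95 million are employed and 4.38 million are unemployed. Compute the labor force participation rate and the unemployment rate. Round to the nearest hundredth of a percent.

Labor force participation rate ≈ 66.27%; unemployment rate ≈ 2.80%.

Labor force = employed + unemployed = 151.95 + 4.38 = 156.33 million.
Unemployment rate = 4.38 / 156.33 = 2.80%.
Labor force participation rate = 156.33 / 235.90 = 66.27%.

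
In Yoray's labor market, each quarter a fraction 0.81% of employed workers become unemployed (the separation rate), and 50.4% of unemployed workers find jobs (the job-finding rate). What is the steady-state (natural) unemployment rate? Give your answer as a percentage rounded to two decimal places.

Steady-state unemployment rate ≈ 1.58%.

At steady state the flows balance: s·E = f·U, so U/(E+U) = s/(s+f).
u* = 0.81 / (0.81 + 50.4) = 0.81 / 51.21 = 1.58%.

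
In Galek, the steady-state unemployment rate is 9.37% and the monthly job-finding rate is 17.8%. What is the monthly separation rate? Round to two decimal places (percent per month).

From u* = s/(s+f): s = u·f/(1−u).
s = 0.0937 × 17.8 / (1 − 0.0937) = 1.6679 / 0.9063 ≈ 1.84% per month.

Separation rate ≈ 1.84% per month.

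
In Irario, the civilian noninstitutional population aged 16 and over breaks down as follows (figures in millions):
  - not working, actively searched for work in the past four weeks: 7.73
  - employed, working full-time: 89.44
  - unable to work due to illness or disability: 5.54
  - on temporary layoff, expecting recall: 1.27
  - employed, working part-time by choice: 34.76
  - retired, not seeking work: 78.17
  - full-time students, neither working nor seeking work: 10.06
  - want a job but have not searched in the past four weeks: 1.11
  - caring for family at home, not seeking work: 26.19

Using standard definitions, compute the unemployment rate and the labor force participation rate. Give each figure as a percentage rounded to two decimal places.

Employed = 89.44 + 34.76 = 124.20 million.
Unemployed = 7.73 + 1.27 = 9.00 million (jobless and actively searching, or on temporary layoff).
Labor force = 124.20 + 9.00 = 133.20 million.
Not in labor force = 5.54 + 78.17 + 10.06 + 1.11 + 26.19 = 121.07 million (those not working and not actively searching are outside the labor force — including those who want a job but have given up searching).
Civilian working-age population = 133.20 + 121.07 = 254.27 million.
Unemployment rate = 9.00 / 133.20 = 6.76%.
Labor force participation rate = 133.20 / 254.27 = 52.39%.

Unemployment rate ≈ 6.76%; labor force participation rate ≈ 52.39%.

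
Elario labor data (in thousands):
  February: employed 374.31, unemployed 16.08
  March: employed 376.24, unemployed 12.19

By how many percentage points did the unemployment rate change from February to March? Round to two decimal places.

The unemployment rate changed by −0.98 percentage points.

February: labor force = 374.31 + 16.08 = 390.39; u = 16.08/390.39 = 4.12%.
March: labor force = 376.24 + 12.19 = 388.43; u = 12.19/388.43 = 3.14%.
Change = 3.14% − 4.12% = −0.98 pp.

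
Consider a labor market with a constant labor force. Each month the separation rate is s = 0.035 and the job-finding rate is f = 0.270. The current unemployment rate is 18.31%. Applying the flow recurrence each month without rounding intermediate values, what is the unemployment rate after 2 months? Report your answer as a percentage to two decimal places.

Unemployment rate after two months ≈ 14.78%.

With a fixed labor force, u_{t+1} = u_t + s·(1−u_t) − f·u_t = u_t·(1−s−f) + s.
Here 1−s−f = 0.695 and s = 0.035.
u_1 = 0.183100 × 0.695 + 0.035 = 0.162254.
u_2 = 0.162254 × 0.695 + 0.035 = 0.147767.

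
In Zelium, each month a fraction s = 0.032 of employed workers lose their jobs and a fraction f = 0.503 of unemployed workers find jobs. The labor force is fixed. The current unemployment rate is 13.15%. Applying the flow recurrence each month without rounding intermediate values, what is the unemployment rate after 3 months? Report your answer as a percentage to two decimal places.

With a fixed labor force, u_{t+1} = u_t + s·(1−u_t) − f·u_t = u_t·(1−s−f) + s.
Here 1−s−f = 0.465 and s = 0.032.
u_1 = 0.131500 × 0.465 + 0.032 = 0.093148.
u_2 = 0.093148 × 0.465 + 0.032 = 0.075314.
u_3 = 0.075314 × 0.465 + 0.032 = 0.067021.

Unemployment rate after three months ≈ 6.70%.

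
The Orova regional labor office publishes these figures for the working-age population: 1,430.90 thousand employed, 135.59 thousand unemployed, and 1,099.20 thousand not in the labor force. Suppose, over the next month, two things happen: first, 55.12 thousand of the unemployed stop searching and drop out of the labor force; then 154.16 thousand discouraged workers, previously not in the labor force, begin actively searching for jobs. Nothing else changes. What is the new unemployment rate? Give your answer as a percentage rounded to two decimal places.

New unemployment rate ≈ 14.09%.

Initially, labor force = 1,430.90 + 135.59 = 1,566.49 thousand, so u = 135.59/1,566.49 = 8.66%.
After the first change, unemployed and labor force both fall by 55.12 → E = 1,430.90, U = 80.47, labor force = 1,511.37 thousand.
After the second change, unemployed and labor force both rise by 154.16 → E = 1,430.90, U = 234.63, labor force = 1,665.53 thousand.
New unemployment rate = 234.63 / 1,665.53 = 14.09%.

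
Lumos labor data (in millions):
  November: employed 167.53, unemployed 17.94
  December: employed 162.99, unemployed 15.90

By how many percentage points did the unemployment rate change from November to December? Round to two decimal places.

November: labor force = 167.53 + 17.94 = 185.47; u = 17.94/185.47 = 9.67%.
December: labor force = 162.99 + 15.90 = 178.89; u = 15.90/178.89 = 8.89%.
Change = 8.89% − 9.67% = −0.78 pp.

The unemployment rate changed by −0.78 percentage points.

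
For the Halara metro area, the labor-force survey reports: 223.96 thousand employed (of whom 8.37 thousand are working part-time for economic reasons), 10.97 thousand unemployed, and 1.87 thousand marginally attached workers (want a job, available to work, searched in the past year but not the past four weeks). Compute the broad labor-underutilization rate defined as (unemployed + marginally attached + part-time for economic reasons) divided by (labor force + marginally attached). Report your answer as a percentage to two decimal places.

Labor force = 223.96 + 10.97 = 234.93 thousand.
Numerator = 10.97 + 1.87 + 8.37 = 21.21 thousand.
Denominator = 234.93 + 1.87 = 236.80 thousand.
Broad rate = 21.21 / 236.80 = 8.96%.

Broad underutilization rate ≈ 8.96%.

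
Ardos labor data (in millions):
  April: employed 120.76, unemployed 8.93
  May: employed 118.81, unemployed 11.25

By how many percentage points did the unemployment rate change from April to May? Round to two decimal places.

The unemployment rate changed by +1.76 percentage points.

April: labor force = 120.76 + 8.93 = 129.69; u = 8.93/129.69 = 6.89%.
May: labor force = 118.81 + 11.25 = 130.06; u = 11.25/130.06 = 8.65%.
Change = 8.65% − 6.89% = +1.76 pp.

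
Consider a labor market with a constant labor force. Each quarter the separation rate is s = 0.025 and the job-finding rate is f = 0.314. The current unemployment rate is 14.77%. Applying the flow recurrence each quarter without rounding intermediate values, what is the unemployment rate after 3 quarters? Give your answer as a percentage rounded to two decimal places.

Unemployment rate after three quarters ≈ 9.51%.

With a fixed labor force, u_{t+1} = u_t + s·(1−u_t) − f·u_t = u_t·(1−s−f) + s.
Here 1−s−f = 0.661 and s = 0.025.
u_1 = 0.147700 × 0.661 + 0.025 = 0.122630.
u_2 = 0.122630 × 0.661 + 0.025 = 0.106058.
u_3 = 0.106058 × 0.661 + 0.025 = 0.095104.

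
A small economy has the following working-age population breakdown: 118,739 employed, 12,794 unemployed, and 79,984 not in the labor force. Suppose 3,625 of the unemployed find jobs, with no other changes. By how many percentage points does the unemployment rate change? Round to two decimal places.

The unemployment rate changes by −2.76 percentage points.

Initially, labor force = 118,739 + 12,794 = 131,533, so u = 12,794/131,533 = 9.73%.
After the change, unemployed falls and employed rises by 3,625; labor force unchanged → E = 122,364, U = 9,169, labor force = 131,533.
New unemployment rate = 9,169 / 131,533 = 6.97%.
Change = 6.97% − 9.73% = −2.76 percentage points.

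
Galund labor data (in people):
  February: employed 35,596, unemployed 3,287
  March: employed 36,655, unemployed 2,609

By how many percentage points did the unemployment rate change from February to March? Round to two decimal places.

The unemployment rate changed by −1.81 percentage points.

February: labor force = 35,596 + 3,287 = 38,883; u = 3,287/38,883 = 8.45%.
March: labor force = 36,655 + 2,609 = 39,264; u = 2,609/39,264 = 6.64%.
Change = 6.64% − 8.45% = −1.81 pp.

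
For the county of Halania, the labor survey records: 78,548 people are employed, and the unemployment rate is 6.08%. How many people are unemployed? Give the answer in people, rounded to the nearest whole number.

Let U be the number unemployed. The labor force is E + U, and U/(E+U) = 0.0608.
So U = 0.0608 × 78,548 / (1 − 0.0608) = 4775.72 / 0.9392 ≈ 5,085.

About 5,085 are unemployed.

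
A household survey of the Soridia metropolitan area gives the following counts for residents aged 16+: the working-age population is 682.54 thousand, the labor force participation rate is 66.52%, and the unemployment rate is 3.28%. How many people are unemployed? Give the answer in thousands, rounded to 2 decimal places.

Labor force = 0.6652 × 682.54 = 454.03 thousand.
Unemployed = 0.0328 × 454.03 ≈ 14.89 thousand.

About 14.89 thousand are unemployed.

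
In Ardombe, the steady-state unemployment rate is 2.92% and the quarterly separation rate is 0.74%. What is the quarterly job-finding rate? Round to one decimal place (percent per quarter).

From u* = s/(s+f): f = s·(1−u)/u.
f = 0.74 × (1 − 0.0292) / 0.0292 = 0.7184 / 0.0292 ≈ 24.6% per quarter.

Job-finding rate ≈ 24.6% per quarter.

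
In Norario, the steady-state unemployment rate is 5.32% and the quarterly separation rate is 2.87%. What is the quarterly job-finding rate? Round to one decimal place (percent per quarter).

Job-finding rate ≈ 51.1% per quarter.

From u* = s/(s+f): f = s·(1−u)/u.
f = 2.87 × (1 − 0.0532) / 0.0532 = 2.7173 / 0.0532 ≈ 51.1% per quarter.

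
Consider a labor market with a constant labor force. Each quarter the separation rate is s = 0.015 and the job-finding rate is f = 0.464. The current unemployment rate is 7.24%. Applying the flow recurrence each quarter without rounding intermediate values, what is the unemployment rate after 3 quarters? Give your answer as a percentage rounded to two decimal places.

Unemployment rate after three quarters ≈ 3.71%.

With a fixed labor force, u_{t+1} = u_t + s·(1−u_t) − f·u_t = u_t·(1−s−f) + s.
Here 1−s−f = 0.521 and s = 0.015.
u_1 = 0.072400 × 0.521 + 0.015 = 0.052720.
u_2 = 0.052720 × 0.521 + 0.015 = 0.042467.
u_3 = 0.042467 × 0.521 + 0.015 = 0.037125.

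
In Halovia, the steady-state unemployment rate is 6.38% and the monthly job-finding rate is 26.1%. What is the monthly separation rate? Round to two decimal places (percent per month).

From u* = s/(s+f): s = u·f/(1−u).
s = 0.0638 × 26.1 / (1 − 0.0638) = 1.6652 / 0.9362 ≈ 1.78% per month.

Separation rate ≈ 1.78% per month.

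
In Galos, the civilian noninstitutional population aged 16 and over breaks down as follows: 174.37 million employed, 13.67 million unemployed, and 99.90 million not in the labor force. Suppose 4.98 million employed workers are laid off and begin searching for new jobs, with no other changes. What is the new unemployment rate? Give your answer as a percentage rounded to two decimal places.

New unemployment rate ≈ 9.92%.

Initially, labor force = 174.37 + 13.67 = 188.04 million, so u = 13.67/188.04 = 7.27%.
After the change, employed falls and unemployed rises by 4.98; labor force unchanged → E = 169.39, U = 18.65, labor force = 188.04 million.
New unemployment rate = 18.65 / 188.04 = 9.92%.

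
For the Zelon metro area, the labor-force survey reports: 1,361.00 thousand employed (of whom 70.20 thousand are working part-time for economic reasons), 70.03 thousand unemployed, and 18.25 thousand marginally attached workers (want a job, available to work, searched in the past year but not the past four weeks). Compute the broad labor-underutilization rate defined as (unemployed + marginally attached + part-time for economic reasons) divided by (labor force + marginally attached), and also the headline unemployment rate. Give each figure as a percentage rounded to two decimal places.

Labor force = 1,361.00 + 70.03 = 1,431.03 thousand.
Numerator = 70.03 + 18.25 + 70.20 = 158.48 thousand.
Denominator = 1,431.03 + 18.25 = 1,449.28 thousand.
Broad rate = 158.48 / 1,449.28 = 10.94%.
Headline unemployment rate = 70.03 / 1,431.03 = 4.89%.

Broad underutilization rate ≈ 10.94%; headline unemployment rate ≈ 4.89%.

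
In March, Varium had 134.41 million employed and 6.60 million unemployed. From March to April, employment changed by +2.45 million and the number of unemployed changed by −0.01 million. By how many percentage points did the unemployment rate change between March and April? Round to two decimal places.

The unemployment rate changed by −0.09 percentage points.

March: labor force = 134.41 + 6.60 = 141.01; u = 6.60/141.01 = 4.68%.
April: labor force = 136.86 + 6.59 = 143.45; u = 6.59/143.45 = 4.59%.
Change = 4.59% − 4.68% = −0.09 pp.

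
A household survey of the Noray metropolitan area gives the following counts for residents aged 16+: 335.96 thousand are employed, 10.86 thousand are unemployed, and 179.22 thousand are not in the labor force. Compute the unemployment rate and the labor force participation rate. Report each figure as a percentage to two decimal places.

Unemployment rate ≈ 3.13%; labor force participation rate ≈ 65.93%.

Labor force = employed + unemployed = 335.96 + 10.86 = 346.82 thousand.
Working-age population = 346.82 + 179.22 = 526.04 thousand.
Unemployment rate = 10.86 / 346.82 = 3.13%.
Labor force participation rate = 346.82 / 526.04 = 65.93%.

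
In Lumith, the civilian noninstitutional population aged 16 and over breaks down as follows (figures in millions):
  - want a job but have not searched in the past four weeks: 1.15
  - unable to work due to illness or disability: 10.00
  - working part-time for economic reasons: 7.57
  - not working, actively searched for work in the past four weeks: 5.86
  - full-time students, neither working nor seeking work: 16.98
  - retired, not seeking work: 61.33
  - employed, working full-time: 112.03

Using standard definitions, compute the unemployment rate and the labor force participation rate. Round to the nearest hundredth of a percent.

Unemployment rate ≈ 4.67%; labor force participation rate ≈ 58.38%.

Employed = 7.57 + 112.03 = 119.60 million (anyone who worked, including part-time for economic reasons, counts as employed).
Unemployed = 5.86 million.
Labor force = 119.60 + 5.86 = 125.46 million.
Not in labor force = 1.15 + 10.00 + 16.98 + 61.33 = 89.46 million (those not working and not actively searching are outside the labor force — including those who want a job but have given up searching).
Civilian working-age population = 125.46 + 89.46 = 214.92 million.
Unemployment rate = 5.86 / 125.46 = 4.67%.
Labor force participation rate = 125.46 / 214.92 = 58.38%.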